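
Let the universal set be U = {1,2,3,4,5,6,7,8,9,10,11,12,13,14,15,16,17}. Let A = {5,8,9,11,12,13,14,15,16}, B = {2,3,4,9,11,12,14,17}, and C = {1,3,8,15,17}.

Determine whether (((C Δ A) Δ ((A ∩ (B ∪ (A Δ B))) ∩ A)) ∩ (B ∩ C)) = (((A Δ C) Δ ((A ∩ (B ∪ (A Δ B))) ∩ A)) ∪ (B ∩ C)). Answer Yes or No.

C Δ A = {1,3,5,9,11,12,13,14,16,17}
A Δ B = {2,3,4,5,8,13,15,16,17}
B ∪ (A Δ B) = {2,3,4,5,8,9,11,12,13,14,15,16,17}
A ∩ (B ∪ (A Δ B)) = {5,8,9,11,12,13,14,15,16}
(A ∩ (B ∪ (A Δ B))) ∩ A = {5,8,9,11,12,13,14,15,16}
(C Δ A) Δ ((A ∩ (B ∪ (A Δ B))) ∩ A) = {1,3,8,15,17}
B ∩ C = {3,17}
((C Δ A) Δ ((A ∩ (B ∪ (A Δ B))) ∩ A)) ∩ (B ∩ C) = {3,17}
A Δ C = {1,3,5,9,11,12,13,14,16,17}
(A Δ C) Δ ((A ∩ (B ∪ (A Δ B))) ∩ A) = {1,3,8,15,17}
((A Δ C) Δ ((A ∩ (B ∪ (A Δ B))) ∩ A)) ∪ (B ∩ C) = {1,3,8,15,17}
1 ∈ ((A Δ C) Δ ((A ∩ (B ∪ (A Δ B))) ∩ A)) ∪ (B ∩ C) but 1 ∉ ((C Δ A) Δ ((A ∩ (B ∪ (A Δ B))) ∩ A)) ∩ (B ∩ C), so they differ.

No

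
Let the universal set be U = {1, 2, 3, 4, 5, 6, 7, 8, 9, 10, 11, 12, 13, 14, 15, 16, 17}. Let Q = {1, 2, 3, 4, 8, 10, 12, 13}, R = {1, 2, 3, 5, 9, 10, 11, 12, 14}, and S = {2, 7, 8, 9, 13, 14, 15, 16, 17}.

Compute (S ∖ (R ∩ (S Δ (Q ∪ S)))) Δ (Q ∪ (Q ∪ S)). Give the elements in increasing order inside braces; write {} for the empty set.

{1, 3, 4, 10, 12}

Q ∪ S = {1, 2, 3, 4, 7, 8, 9, 10, 12, 13, 14, 15, 16, 17}
S Δ (Q ∪ S) = {1, 3, 4, 10, 12}
R ∩ (S Δ (Q ∪ S)) = {1, 3, 10, 12}
S ∖ (R ∩ (S Δ (Q ∪ S))) = {2, 7, 8, 9, 13, 14, 15, 16, 17}
Q ∪ (Q ∪ S) = {1, 2, 3, 4, 7, 8, 9, 10, 12, 13, 14, 15, 16, 17}
(S ∖ (R ∩ (S Δ (Q ∪ S)))) Δ (Q ∪ (Q ∪ S)) = {1, 3, 4, 10, 12}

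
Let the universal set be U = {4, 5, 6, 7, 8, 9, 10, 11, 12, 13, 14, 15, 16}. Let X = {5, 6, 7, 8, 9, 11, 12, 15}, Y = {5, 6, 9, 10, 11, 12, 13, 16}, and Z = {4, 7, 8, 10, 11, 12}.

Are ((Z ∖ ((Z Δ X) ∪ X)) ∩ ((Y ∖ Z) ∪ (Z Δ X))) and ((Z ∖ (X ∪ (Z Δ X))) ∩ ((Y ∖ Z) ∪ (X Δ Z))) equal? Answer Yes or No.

Yes

Z Δ X = {4, 5, 6, 9, 10, 15}
(Z Δ X) ∪ X = {4, 5, 6, 7, 8, 9, 10, 11, 12, 15}
Z ∖ ((Z Δ X) ∪ X) = {}
Y ∖ Z = {5, 6, 9, 13, 16}
(Y ∖ Z) ∪ (Z Δ X) = {4, 5, 6, 9, 10, 13, 15, 16}
(Z ∖ ((Z Δ X) ∪ X)) ∩ ((Y ∖ Z) ∪ (Z Δ X)) = {}
X ∪ (Z Δ X) = {4, 5, 6, 7, 8, 9, 10, 11, 12, 15}
Z ∖ (X ∪ (Z Δ X)) = {}
X Δ Z = {4, 5, 6, 9, 10, 15}
(Y ∖ Z) ∪ (X Δ Z) = {4, 5, 6, 9, 10, 13, 15, 16}
(Z ∖ (X ∪ (Z Δ X))) ∩ ((Y ∖ Z) ∪ (X Δ Z)) = {}
Both equal {}, so (Z ∖ ((Z Δ X) ∪ X)) ∩ ((Y ∖ Z) ∪ (Z Δ X)) = (Z ∖ (X ∪ (Z Δ X))) ∩ ((Y ∖ Z) ∪ (X Δ Z)).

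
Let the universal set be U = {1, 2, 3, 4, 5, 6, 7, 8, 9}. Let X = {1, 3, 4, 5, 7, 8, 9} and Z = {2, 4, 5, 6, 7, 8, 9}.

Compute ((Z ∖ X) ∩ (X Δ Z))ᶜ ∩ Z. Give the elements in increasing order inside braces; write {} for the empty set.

Z ∖ X = {2, 6}
X Δ Z = {1, 2, 3, 6}
(Z ∖ X) ∩ (X Δ Z) = {2, 6}
((Z ∖ X) ∩ (X Δ Z))ᶜ = {1, 3, 4, 5, 7, 8, 9}
((Z ∖ X) ∩ (X Δ Z))ᶜ ∩ Z = {4, 5, 7, 8, 9}

{4, 5, 7, 8, 9}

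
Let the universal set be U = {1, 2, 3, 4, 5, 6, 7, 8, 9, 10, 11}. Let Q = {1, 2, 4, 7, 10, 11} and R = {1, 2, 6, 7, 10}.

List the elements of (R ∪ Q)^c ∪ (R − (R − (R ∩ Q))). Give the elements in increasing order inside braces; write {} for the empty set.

{1, 2, 3, 5, 7, 8, 9, 10}

R ∪ Q = {1, 2, 4, 6, 7, 10, 11}
(R ∪ Q)^c = {3, 5, 8, 9}
R ∩ Q = {1, 2, 7, 10}
R − (R ∩ Q) = {6}
R − (R − (R ∩ Q)) = {1, 2, 7, 10}
(R ∪ Q)^c ∪ (R − (R − (R ∩ Q))) = {1, 2, 3, 5, 7, 8, 9, 10}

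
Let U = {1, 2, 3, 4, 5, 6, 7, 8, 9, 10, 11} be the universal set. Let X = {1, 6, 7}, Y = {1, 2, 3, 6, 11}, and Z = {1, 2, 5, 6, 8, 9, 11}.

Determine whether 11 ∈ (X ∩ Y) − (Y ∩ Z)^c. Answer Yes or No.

11 ∉ X and 11 ∈ Y, so 11 ∉ X ∩ Y
11 ∈ Y and 11 ∈ Z, so 11 ∈ Y ∩ Z
11 ∉ (Y ∩ Z)^c since 11 ∈ (Y ∩ Z)
11 ∉ (X ∩ Y) and 11 ∉ (Y ∩ Z)^c, so 11 ∉ (X ∩ Y) − (Y ∩ Z)^c

No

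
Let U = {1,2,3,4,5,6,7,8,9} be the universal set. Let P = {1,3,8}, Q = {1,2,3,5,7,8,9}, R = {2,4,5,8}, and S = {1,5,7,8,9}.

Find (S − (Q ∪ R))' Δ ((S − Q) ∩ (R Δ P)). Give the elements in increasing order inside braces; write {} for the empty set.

{1,2,3,4,5,6,7,8,9}

Q ∪ R = {1,2,3,4,5,7,8,9}
S − (Q ∪ R) = {}
(S − (Q ∪ R))' = {1,2,3,4,5,6,7,8,9}
S − Q = {}
R Δ P = {1,2,3,4,5}
(S − Q) ∩ (R Δ P) = {}
(S − (Q ∪ R))' Δ ((S − Q) ∩ (R Δ P)) = {1,2,3,4,5,6,7,8,9}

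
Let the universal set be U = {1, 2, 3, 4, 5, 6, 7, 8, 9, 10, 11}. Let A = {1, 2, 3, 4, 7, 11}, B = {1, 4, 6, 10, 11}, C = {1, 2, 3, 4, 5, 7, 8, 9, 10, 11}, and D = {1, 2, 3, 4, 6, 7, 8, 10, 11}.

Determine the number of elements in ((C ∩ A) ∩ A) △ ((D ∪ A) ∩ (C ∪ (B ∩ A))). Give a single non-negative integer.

2

C ∩ A = {1, 2, 3, 4, 7, 11}
(C ∩ A) ∩ A = {1, 2, 3, 4, 7, 11}
D ∪ A = {1, 2, 3, 4, 6, 7, 8, 10, 11}
B ∩ A = {1, 4, 11}
C ∪ (B ∩ A) = {1, 2, 3, 4, 5, 7, 8, 9, 10, 11}
(D ∪ A) ∩ (C ∪ (B ∩ A)) = {1, 2, 3, 4, 7, 8, 10, 11}
((C ∩ A) ∩ A) △ ((D ∪ A) ∩ (C ∪ (B ∩ A))) = {8, 10}
|((C ∩ A) ∩ A) △ ((D ∪ A) ∩ (C ∪ (B ∩ A)))| = 2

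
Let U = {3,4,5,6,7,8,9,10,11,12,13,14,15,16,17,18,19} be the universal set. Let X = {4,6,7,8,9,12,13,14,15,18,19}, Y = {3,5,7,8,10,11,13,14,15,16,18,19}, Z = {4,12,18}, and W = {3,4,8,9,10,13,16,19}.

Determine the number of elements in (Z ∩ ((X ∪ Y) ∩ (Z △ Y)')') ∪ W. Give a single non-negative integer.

X ∪ Y = {3,4,5,6,7,8,9,10,11,12,13,14,15,16,18,19}
Z △ Y = {3,4,5,7,8,10,11,12,13,14,15,16,19}
(Z △ Y)' = {6,9,17,18}
(X ∪ Y) ∩ (Z △ Y)' = {6,9,18}
((X ∪ Y) ∩ (Z △ Y)')' = {3,4,5,7,8,10,11,12,13,14,15,16,17,19}
Z ∩ ((X ∪ Y) ∩ (Z △ Y)')' = {4,12}
(Z ∩ ((X ∪ Y) ∩ (Z △ Y)')') ∪ W = {3,4,8,9,10,12,13,16,19}
|(Z ∩ ((X ∪ Y) ∩ (Z △ Y)')') ∪ W| = 9

9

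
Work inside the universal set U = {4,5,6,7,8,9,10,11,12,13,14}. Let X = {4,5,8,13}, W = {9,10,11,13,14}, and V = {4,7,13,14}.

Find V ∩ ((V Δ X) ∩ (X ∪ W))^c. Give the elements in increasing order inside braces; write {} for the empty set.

V Δ X = {5,7,8,14}
X ∪ W = {4,5,8,9,10,11,13,14}
(V Δ X) ∩ (X ∪ W) = {5,8,14}
((V Δ X) ∩ (X ∪ W))^c = {4,6,7,9,10,11,12,13}
V ∩ ((V Δ X) ∩ (X ∪ W))^c = {4,7,13}

{4,7,13}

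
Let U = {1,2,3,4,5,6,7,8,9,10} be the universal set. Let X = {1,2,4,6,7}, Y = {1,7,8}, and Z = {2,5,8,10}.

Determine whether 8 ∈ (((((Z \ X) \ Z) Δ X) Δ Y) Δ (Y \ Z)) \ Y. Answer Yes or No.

No

8 ∈ Z and 8 ∉ X, so 8 ∈ Z \ X
8 ∈ (Z \ X) and 8 ∈ Z, so 8 ∉ (Z \ X) \ Z
8 ∉ ((Z \ X) \ Z) and 8 ∉ X, so 8 ∉ ((Z \ X) \ Z) Δ X
8 ∉ (((Z \ X) \ Z) Δ X) and 8 ∈ Y, so 8 ∈ (((Z \ X) \ Z) Δ X) Δ Y
8 ∈ Y and 8 ∈ Z, so 8 ∉ Y \ Z
8 ∈ ((((Z \ X) \ Z) Δ X) Δ Y) and 8 ∉ (Y \ Z), so 8 ∈ ((((Z \ X) \ Z) Δ X) Δ Y) Δ (Y \ Z)
8 ∈ (((((Z \ X) \ Z) Δ X) Δ Y) Δ (Y \ Z)) and 8 ∈ Y, so 8 ∉ (((((Z \ X) \ Z) Δ X) Δ Y) Δ (Y \ Z)) \ Y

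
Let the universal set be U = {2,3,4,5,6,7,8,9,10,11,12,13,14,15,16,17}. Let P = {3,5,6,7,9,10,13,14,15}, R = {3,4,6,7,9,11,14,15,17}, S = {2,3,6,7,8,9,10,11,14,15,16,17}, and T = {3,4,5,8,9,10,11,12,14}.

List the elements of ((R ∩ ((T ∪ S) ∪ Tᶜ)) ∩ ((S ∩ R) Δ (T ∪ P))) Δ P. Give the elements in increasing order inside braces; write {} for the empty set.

T ∪ S = {2,3,4,5,6,7,8,9,10,11,12,14,15,16,17}
Tᶜ = {2,6,7,13,15,16,17}
(T ∪ S) ∪ Tᶜ = {2,3,4,5,6,7,8,9,10,11,12,13,14,15,16,17}
R ∩ ((T ∪ S) ∪ Tᶜ) = {3,4,6,7,9,11,14,15,17}
S ∩ R = {3,6,7,9,11,14,15,17}
T ∪ P = {3,4,5,6,7,8,9,10,11,12,13,14,15}
(S ∩ R) Δ (T ∪ P) = {4,5,8,10,12,13,17}
(R ∩ ((T ∪ S) ∪ Tᶜ)) ∩ ((S ∩ R) Δ (T ∪ P)) = {4,17}
((R ∩ ((T ∪ S) ∪ Tᶜ)) ∩ ((S ∩ R) Δ (T ∪ P))) Δ P = {3,4,5,6,7,9,10,13,14,15,17}

{3,4,5,6,7,9,10,13,14,15,17}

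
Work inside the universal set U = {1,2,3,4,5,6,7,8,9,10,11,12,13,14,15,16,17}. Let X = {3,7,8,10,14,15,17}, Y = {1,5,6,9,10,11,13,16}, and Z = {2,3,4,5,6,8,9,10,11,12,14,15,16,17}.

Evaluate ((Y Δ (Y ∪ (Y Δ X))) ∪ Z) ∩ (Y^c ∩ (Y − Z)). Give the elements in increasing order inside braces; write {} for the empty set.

Y Δ X = {1,3,5,6,7,8,9,11,13,14,15,16,17}
Y ∪ (Y Δ X) = {1,3,5,6,7,8,9,10,11,13,14,15,16,17}
Y Δ (Y ∪ (Y Δ X)) = {3,7,8,14,15,17}
(Y Δ (Y ∪ (Y Δ X))) ∪ Z = {2,3,4,5,6,7,8,9,10,11,12,14,15,16,17}
Y^c = {2,3,4,7,8,12,14,15,17}
Y − Z = {1,13}
Y^c ∩ (Y − Z) = {}
((Y Δ (Y ∪ (Y Δ X))) ∪ Z) ∩ (Y^c ∩ (Y − Z)) = {}

{}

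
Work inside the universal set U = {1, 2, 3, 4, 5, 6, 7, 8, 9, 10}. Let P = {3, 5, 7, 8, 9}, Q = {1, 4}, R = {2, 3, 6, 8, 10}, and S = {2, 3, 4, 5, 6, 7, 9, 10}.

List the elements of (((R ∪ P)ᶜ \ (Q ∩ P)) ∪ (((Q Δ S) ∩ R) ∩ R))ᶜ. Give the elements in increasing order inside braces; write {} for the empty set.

{5, 7, 8, 9}

R ∪ P = {2, 3, 5, 6, 7, 8, 9, 10}
(R ∪ P)ᶜ = {1, 4}
Q ∩ P = {}
(R ∪ P)ᶜ \ (Q ∩ P) = {1, 4}
Q Δ S = {1, 2, 3, 5, 6, 7, 9, 10}
(Q Δ S) ∩ R = {2, 3, 6, 10}
((Q Δ S) ∩ R) ∩ R = {2, 3, 6, 10}
((R ∪ P)ᶜ \ (Q ∩ P)) ∪ (((Q Δ S) ∩ R) ∩ R) = {1, 2, 3, 4, 6, 10}
(((R ∪ P)ᶜ \ (Q ∩ P)) ∪ (((Q Δ S) ∩ R) ∩ R))ᶜ = {5, 7, 8, 9}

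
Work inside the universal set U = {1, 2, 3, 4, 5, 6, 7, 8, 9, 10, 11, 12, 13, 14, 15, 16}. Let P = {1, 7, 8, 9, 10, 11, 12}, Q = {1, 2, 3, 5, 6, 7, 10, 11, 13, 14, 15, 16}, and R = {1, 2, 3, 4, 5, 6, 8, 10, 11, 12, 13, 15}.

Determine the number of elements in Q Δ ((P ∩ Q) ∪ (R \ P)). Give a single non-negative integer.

3

P ∩ Q = {1, 7, 10, 11}
R \ P = {2, 3, 4, 5, 6, 13, 15}
(P ∩ Q) ∪ (R \ P) = {1, 2, 3, 4, 5, 6, 7, 10, 11, 13, 15}
Q Δ ((P ∩ Q) ∪ (R \ P)) = {4, 14, 16}
|Q Δ ((P ∩ Q) ∪ (R \ P))| = 3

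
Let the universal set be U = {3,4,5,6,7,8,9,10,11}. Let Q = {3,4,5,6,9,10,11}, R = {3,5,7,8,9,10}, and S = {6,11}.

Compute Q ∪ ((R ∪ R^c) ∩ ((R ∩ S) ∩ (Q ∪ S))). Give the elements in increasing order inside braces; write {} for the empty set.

{3,4,5,6,9,10,11}

R^c = {4,6,11}
R ∪ R^c = {3,4,5,6,7,8,9,10,11}
R ∩ S = {}
Q ∪ S = {3,4,5,6,9,10,11}
(R ∩ S) ∩ (Q ∪ S) = {}
(R ∪ R^c) ∩ ((R ∩ S) ∩ (Q ∪ S)) = {}
Q ∪ ((R ∪ R^c) ∩ ((R ∩ S) ∩ (Q ∪ S))) = {3,4,5,6,9,10,11}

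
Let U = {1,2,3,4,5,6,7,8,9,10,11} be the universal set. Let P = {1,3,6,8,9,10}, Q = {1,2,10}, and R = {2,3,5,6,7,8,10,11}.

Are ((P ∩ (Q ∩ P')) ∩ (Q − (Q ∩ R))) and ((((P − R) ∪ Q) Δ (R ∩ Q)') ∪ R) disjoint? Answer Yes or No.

P' = {2,4,5,7,11}
Q ∩ P' = {2}
P ∩ (Q ∩ P') = {}
Q ∩ R = {2,10}
Q − (Q ∩ R) = {1}
(P ∩ (Q ∩ P')) ∩ (Q − (Q ∩ R)) = {}
P − R = {1,9}
(P − R) ∪ Q = {1,2,9,10}
R ∩ Q = {2,10}
(R ∩ Q)' = {1,3,4,5,6,7,8,9,11}
((P − R) ∪ Q) Δ (R ∩ Q)' = {2,3,4,5,6,7,8,10,11}
(((P − R) ∪ Q) Δ (R ∩ Q)') ∪ R = {2,3,4,5,6,7,8,10,11}
{} and {2,3,4,5,6,7,8,10,11} share no elements.

Yes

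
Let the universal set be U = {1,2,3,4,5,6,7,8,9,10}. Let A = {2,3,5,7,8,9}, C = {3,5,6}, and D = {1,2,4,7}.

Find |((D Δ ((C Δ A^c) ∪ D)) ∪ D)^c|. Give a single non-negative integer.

A^c = {1,4,6,10}
C Δ A^c = {1,3,4,5,10}
(C Δ A^c) ∪ D = {1,2,3,4,5,7,10}
D Δ ((C Δ A^c) ∪ D) = {3,5,10}
(D Δ ((C Δ A^c) ∪ D)) ∪ D = {1,2,3,4,5,7,10}
((D Δ ((C Δ A^c) ∪ D)) ∪ D)^c = {6,8,9}
|((D Δ ((C Δ A^c) ∪ D)) ∪ D)^c| = 3

3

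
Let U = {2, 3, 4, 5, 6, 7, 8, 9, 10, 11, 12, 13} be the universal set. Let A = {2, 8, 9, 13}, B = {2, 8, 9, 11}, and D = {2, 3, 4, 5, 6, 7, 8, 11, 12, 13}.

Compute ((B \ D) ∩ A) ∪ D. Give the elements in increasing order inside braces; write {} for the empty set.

{2, 3, 4, 5, 6, 7, 8, 9, 11, 12, 13}

B \ D = {9}
(B \ D) ∩ A = {9}
((B \ D) ∩ A) ∪ D = {2, 3, 4, 5, 6, 7, 8, 9, 11, 12, 13}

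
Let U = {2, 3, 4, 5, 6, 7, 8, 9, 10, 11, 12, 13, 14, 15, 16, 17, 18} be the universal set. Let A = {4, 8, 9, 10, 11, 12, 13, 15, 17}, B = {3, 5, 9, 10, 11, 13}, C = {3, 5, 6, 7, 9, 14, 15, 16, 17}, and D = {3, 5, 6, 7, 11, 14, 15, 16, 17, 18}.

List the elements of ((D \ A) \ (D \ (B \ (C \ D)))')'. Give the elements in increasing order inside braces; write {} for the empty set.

{2, 3, 4, 5, 8, 9, 10, 11, 12, 13, 15, 17}

D \ A = {3, 5, 6, 7, 14, 16, 18}
C \ D = {9}
B \ (C \ D) = {3, 5, 10, 11, 13}
D \ (B \ (C \ D)) = {6, 7, 14, 15, 16, 17, 18}
(D \ (B \ (C \ D)))' = {2, 3, 4, 5, 8, 9, 10, 11, 12, 13}
(D \ A) \ (D \ (B \ (C \ D)))' = {6, 7, 14, 16, 18}
((D \ A) \ (D \ (B \ (C \ D)))')' = {2, 3, 4, 5, 8, 9, 10, 11, 12, 13, 15, 17}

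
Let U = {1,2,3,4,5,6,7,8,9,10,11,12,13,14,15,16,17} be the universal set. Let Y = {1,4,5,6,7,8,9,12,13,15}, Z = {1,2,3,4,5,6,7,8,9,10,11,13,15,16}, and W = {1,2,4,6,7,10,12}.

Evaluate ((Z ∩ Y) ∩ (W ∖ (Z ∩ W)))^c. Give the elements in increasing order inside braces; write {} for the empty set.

Z ∩ Y = {1,4,5,6,7,8,9,13,15}
Z ∩ W = {1,2,4,6,7,10}
W ∖ (Z ∩ W) = {12}
(Z ∩ Y) ∩ (W ∖ (Z ∩ W)) = {}
((Z ∩ Y) ∩ (W ∖ (Z ∩ W)))^c = {1,2,3,4,5,6,7,8,9,10,11,12,13,14,15,16,17}

{1,2,3,4,5,6,7,8,9,10,11,12,13,14,15,16,17}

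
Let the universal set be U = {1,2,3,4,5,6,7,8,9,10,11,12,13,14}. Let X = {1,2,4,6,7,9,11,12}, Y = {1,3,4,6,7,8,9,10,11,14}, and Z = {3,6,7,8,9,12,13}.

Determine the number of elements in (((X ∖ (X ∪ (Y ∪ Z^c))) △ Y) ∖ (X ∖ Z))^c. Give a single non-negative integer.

Z^c = {1,2,4,5,10,11,14}
Y ∪ Z^c = {1,2,3,4,5,6,7,8,9,10,11,14}
X ∪ (Y ∪ Z^c) = {1,2,3,4,5,6,7,8,9,10,11,12,14}
X ∖ (X ∪ (Y ∪ Z^c)) = {}
(X ∖ (X ∪ (Y ∪ Z^c))) △ Y = {1,3,4,6,7,8,9,10,11,14}
X ∖ Z = {1,2,4,11}
((X ∖ (X ∪ (Y ∪ Z^c))) △ Y) ∖ (X ∖ Z) = {3,6,7,8,9,10,14}
(((X ∖ (X ∪ (Y ∪ Z^c))) △ Y) ∖ (X ∖ Z))^c = {1,2,4,5,11,12,13}
|(((X ∖ (X ∪ (Y ∪ Z^c))) △ Y) ∖ (X ∖ Z))^c| = 7

7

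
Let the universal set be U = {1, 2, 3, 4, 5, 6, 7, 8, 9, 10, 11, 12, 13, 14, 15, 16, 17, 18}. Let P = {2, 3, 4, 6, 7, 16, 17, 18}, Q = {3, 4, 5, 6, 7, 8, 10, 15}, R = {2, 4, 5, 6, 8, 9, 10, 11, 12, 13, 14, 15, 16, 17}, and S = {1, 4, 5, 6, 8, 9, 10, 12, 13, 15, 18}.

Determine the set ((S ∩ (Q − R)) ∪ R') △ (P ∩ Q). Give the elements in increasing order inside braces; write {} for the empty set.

Q − R = {3, 7}
S ∩ (Q − R) = {}
R' = {1, 3, 7, 18}
(S ∩ (Q − R)) ∪ R' = {1, 3, 7, 18}
P ∩ Q = {3, 4, 6, 7}
((S ∩ (Q − R)) ∪ R') △ (P ∩ Q) = {1, 4, 6, 18}

{1, 4, 6, 18}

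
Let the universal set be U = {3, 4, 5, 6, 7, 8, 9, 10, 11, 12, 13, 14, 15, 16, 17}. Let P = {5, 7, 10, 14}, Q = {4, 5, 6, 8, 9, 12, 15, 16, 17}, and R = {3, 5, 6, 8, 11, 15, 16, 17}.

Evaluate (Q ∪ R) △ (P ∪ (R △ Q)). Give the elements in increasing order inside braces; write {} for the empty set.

{6, 7, 8, 10, 14, 15, 16, 17}

Q ∪ R = {3, 4, 5, 6, 8, 9, 11, 12, 15, 16, 17}
R △ Q = {3, 4, 9, 11, 12}
P ∪ (R △ Q) = {3, 4, 5, 7, 9, 10, 11, 12, 14}
(Q ∪ R) △ (P ∪ (R △ Q)) = {6, 7, 8, 10, 14, 15, 16, 17}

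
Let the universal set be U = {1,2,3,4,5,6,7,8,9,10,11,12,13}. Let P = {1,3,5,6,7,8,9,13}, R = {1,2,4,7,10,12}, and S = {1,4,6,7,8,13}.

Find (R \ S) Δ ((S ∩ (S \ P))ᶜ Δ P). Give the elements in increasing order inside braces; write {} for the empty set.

R \ S = {2,10,12}
S \ P = {4}
S ∩ (S \ P) = {4}
(S ∩ (S \ P))ᶜ = {1,2,3,5,6,7,8,9,10,11,12,13}
(S ∩ (S \ P))ᶜ Δ P = {2,10,11,12}
(R \ S) Δ ((S ∩ (S \ P))ᶜ Δ P) = {11}

{11}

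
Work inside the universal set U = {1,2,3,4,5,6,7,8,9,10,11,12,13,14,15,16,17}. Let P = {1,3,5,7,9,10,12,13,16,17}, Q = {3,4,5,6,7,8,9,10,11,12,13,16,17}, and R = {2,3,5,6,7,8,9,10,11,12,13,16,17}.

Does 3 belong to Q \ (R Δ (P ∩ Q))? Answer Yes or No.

3 ∈ P and 3 ∈ Q, so 3 ∈ P ∩ Q
3 ∈ R and 3 ∈ (P ∩ Q), so 3 ∉ R Δ (P ∩ Q)
3 ∈ Q and 3 ∉ (R Δ (P ∩ Q)), so 3 ∈ Q \ (R Δ (P ∩ Q))

Yes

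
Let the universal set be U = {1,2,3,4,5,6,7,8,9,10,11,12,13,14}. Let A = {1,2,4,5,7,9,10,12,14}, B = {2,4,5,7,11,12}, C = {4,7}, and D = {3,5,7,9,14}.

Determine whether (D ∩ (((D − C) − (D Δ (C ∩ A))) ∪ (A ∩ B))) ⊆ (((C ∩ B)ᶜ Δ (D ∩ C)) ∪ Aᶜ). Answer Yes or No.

Yes

D − C = {3,5,9,14}
C ∩ A = {4,7}
D Δ (C ∩ A) = {3,4,5,9,14}
(D − C) − (D Δ (C ∩ A)) = {}
A ∩ B = {2,4,5,7,12}
((D − C) − (D Δ (C ∩ A))) ∪ (A ∩ B) = {2,4,5,7,12}
D ∩ (((D − C) − (D Δ (C ∩ A))) ∪ (A ∩ B)) = {5,7}
C ∩ B = {4,7}
(C ∩ B)ᶜ = {1,2,3,5,6,8,9,10,11,12,13,14}
D ∩ C = {7}
(C ∩ B)ᶜ Δ (D ∩ C) = {1,2,3,5,6,7,8,9,10,11,12,13,14}
Aᶜ = {3,6,8,11,13}
((C ∩ B)ᶜ Δ (D ∩ C)) ∪ Aᶜ = {1,2,3,5,6,7,8,9,10,11,12,13,14}
Every element of {5,7} is in {1,2,3,5,6,7,8,9,10,11,12,13,14}, so D ∩ (((D − C) − (D Δ (C ∩ A))) ∪ (A ∩ B)) ⊆ ((C ∩ B)ᶜ Δ (D ∩ C)) ∪ Aᶜ.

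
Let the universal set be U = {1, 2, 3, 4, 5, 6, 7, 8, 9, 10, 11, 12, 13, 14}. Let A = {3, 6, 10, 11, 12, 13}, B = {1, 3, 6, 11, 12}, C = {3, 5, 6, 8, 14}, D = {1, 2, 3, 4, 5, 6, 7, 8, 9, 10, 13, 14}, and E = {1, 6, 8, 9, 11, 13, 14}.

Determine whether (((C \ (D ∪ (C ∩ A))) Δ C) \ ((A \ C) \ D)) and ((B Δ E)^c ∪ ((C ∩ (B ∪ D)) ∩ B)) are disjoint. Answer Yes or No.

C ∩ A = {3, 6}
D ∪ (C ∩ A) = {1, 2, 3, 4, 5, 6, 7, 8, 9, 10, 13, 14}
C \ (D ∪ (C ∩ A)) = {}
(C \ (D ∪ (C ∩ A))) Δ C = {3, 5, 6, 8, 14}
A \ C = {10, 11, 12, 13}
(A \ C) \ D = {11, 12}
((C \ (D ∪ (C ∩ A))) Δ C) \ ((A \ C) \ D) = {3, 5, 6, 8, 14}
B Δ E = {3, 8, 9, 12, 13, 14}
(B Δ E)^c = {1, 2, 4, 5, 6, 7, 10, 11}
B ∪ D = {1, 2, 3, 4, 5, 6, 7, 8, 9, 10, 11, 12, 13, 14}
C ∩ (B ∪ D) = {3, 5, 6, 8, 14}
(C ∩ (B ∪ D)) ∩ B = {3, 6}
(B Δ E)^c ∪ ((C ∩ (B ∪ D)) ∩ B) = {1, 2, 3, 4, 5, 6, 7, 10, 11}
3 lies in both, so they are not disjoint.

No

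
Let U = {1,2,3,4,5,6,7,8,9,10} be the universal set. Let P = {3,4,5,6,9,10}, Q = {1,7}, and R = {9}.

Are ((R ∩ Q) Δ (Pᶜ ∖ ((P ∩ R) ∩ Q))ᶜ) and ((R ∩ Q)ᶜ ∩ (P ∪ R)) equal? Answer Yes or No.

R ∩ Q = {}
Pᶜ = {1,2,7,8}
P ∩ R = {9}
(P ∩ R) ∩ Q = {}
Pᶜ ∖ ((P ∩ R) ∩ Q) = {1,2,7,8}
(Pᶜ ∖ ((P ∩ R) ∩ Q))ᶜ = {3,4,5,6,9,10}
(R ∩ Q) Δ (Pᶜ ∖ ((P ∩ R) ∩ Q))ᶜ = {3,4,5,6,9,10}
(R ∩ Q)ᶜ = {1,2,3,4,5,6,7,8,9,10}
P ∪ R = {3,4,5,6,9,10}
(R ∩ Q)ᶜ ∩ (P ∪ R) = {3,4,5,6,9,10}
Both equal {3,4,5,6,9,10}, so (R ∩ Q) Δ (Pᶜ ∖ ((P ∩ R) ∩ Q))ᶜ = (R ∩ Q)ᶜ ∩ (P ∪ R).

Yes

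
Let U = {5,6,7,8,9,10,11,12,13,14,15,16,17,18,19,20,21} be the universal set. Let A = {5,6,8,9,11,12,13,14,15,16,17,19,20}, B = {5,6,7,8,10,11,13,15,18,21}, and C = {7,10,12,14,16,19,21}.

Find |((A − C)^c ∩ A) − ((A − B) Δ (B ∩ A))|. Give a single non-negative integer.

0

A − C = {5,6,8,9,11,13,15,17,20}
(A − C)^c = {7,10,12,14,16,18,19,21}
(A − C)^c ∩ A = {12,14,16,19}
A − B = {9,12,14,16,17,19,20}
B ∩ A = {5,6,8,11,13,15}
(A − B) Δ (B ∩ A) = {5,6,8,9,11,12,13,14,15,16,17,19,20}
((A − C)^c ∩ A) − ((A − B) Δ (B ∩ A)) = {}
|((A − C)^c ∩ A) − ((A − B) Δ (B ∩ A))| = 0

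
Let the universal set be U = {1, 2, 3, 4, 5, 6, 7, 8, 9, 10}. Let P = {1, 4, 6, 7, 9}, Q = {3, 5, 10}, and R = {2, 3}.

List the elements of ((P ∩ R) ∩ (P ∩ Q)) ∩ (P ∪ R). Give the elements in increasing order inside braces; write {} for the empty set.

P ∩ R = {}
P ∩ Q = {}
(P ∩ R) ∩ (P ∩ Q) = {}
P ∪ R = {1, 2, 3, 4, 6, 7, 9}
((P ∩ R) ∩ (P ∩ Q)) ∩ (P ∪ R) = {}

{}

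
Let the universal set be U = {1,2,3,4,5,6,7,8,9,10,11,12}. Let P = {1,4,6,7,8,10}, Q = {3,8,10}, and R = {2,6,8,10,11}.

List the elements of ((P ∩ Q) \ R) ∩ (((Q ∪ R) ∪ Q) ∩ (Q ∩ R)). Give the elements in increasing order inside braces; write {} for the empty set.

{}

P ∩ Q = {8,10}
(P ∩ Q) \ R = {}
Q ∪ R = {2,3,6,8,10,11}
(Q ∪ R) ∪ Q = {2,3,6,8,10,11}
Q ∩ R = {8,10}
((Q ∪ R) ∪ Q) ∩ (Q ∩ R) = {8,10}
((P ∩ Q) \ R) ∩ (((Q ∪ R) ∪ Q) ∩ (Q ∩ R)) = {}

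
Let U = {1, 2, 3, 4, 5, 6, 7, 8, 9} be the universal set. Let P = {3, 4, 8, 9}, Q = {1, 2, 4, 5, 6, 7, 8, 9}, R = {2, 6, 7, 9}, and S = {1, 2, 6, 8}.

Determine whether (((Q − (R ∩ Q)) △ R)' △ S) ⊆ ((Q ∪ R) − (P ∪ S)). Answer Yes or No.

No

R ∩ Q = {2, 6, 7, 9}
Q − (R ∩ Q) = {1, 4, 5, 8}
(Q − (R ∩ Q)) △ R = {1, 2, 4, 5, 6, 7, 8, 9}
((Q − (R ∩ Q)) △ R)' = {3}
((Q − (R ∩ Q)) △ R)' △ S = {1, 2, 3, 6, 8}
Q ∪ R = {1, 2, 4, 5, 6, 7, 8, 9}
P ∪ S = {1, 2, 3, 4, 6, 8, 9}
(Q ∪ R) − (P ∪ S) = {5, 7}
1 ∈ ((Q − (R ∩ Q)) △ R)' △ S but 1 ∉ (Q ∪ R) − (P ∪ S), so the inclusion fails.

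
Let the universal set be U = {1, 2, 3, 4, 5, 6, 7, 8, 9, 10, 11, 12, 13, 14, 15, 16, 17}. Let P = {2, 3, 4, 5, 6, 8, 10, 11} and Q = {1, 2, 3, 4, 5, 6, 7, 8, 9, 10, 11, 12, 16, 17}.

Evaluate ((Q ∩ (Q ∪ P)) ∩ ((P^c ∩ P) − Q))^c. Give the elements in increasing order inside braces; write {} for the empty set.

Q ∪ P = {1, 2, 3, 4, 5, 6, 7, 8, 9, 10, 11, 12, 16, 17}
Q ∩ (Q ∪ P) = {1, 2, 3, 4, 5, 6, 7, 8, 9, 10, 11, 12, 16, 17}
P^c = {1, 7, 9, 12, 13, 14, 15, 16, 17}
P^c ∩ P = {}
(P^c ∩ P) − Q = {}
(Q ∩ (Q ∪ P)) ∩ ((P^c ∩ P) − Q) = {}
((Q ∩ (Q ∪ P)) ∩ ((P^c ∩ P) − Q))^c = {1, 2, 3, 4, 5, 6, 7, 8, 9, 10, 11, 12, 13, 14, 15, 16, 17}

{1, 2, 3, 4, 5, 6, 7, 8, 9, 10, 11, 12, 13, 14, 15, 16, 17}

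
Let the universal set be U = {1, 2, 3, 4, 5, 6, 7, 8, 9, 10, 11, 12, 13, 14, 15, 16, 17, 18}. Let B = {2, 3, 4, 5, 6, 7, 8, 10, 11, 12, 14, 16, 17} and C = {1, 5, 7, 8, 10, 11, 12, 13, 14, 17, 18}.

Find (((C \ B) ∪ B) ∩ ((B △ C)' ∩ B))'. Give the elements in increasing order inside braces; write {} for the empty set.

{1, 2, 3, 4, 6, 9, 13, 15, 16, 18}

C \ B = {1, 13, 18}
(C \ B) ∪ B = {1, 2, 3, 4, 5, 6, 7, 8, 10, 11, 12, 13, 14, 16, 17, 18}
B △ C = {1, 2, 3, 4, 6, 13, 16, 18}
(B △ C)' = {5, 7, 8, 9, 10, 11, 12, 14, 15, 17}
(B △ C)' ∩ B = {5, 7, 8, 10, 11, 12, 14, 17}
((C \ B) ∪ B) ∩ ((B △ C)' ∩ B) = {5, 7, 8, 10, 11, 12, 14, 17}
(((C \ B) ∪ B) ∩ ((B △ C)' ∩ B))' = {1, 2, 3, 4, 6, 9, 13, 15, 16, 18}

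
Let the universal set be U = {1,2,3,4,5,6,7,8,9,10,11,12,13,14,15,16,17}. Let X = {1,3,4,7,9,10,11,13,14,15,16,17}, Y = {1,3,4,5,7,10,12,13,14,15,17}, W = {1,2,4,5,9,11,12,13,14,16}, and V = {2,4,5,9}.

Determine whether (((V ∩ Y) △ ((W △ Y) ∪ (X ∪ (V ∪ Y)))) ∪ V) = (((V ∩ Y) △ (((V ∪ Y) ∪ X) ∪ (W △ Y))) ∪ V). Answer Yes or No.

Yes

V ∩ Y = {4,5}
W △ Y = {2,3,7,9,10,11,15,16,17}
V ∪ Y = {1,2,3,4,5,7,9,10,12,13,14,15,17}
X ∪ (V ∪ Y) = {1,2,3,4,5,7,9,10,11,12,13,14,15,16,17}
(W △ Y) ∪ (X ∪ (V ∪ Y)) = {1,2,3,4,5,7,9,10,11,12,13,14,15,16,17}
(V ∩ Y) △ ((W △ Y) ∪ (X ∪ (V ∪ Y))) = {1,2,3,7,9,10,11,12,13,14,15,16,17}
((V ∩ Y) △ ((W △ Y) ∪ (X ∪ (V ∪ Y)))) ∪ V = {1,2,3,4,5,7,9,10,11,12,13,14,15,16,17}
(V ∪ Y) ∪ X = {1,2,3,4,5,7,9,10,11,12,13,14,15,16,17}
((V ∪ Y) ∪ X) ∪ (W △ Y) = {1,2,3,4,5,7,9,10,11,12,13,14,15,16,17}
(V ∩ Y) △ (((V ∪ Y) ∪ X) ∪ (W △ Y)) = {1,2,3,7,9,10,11,12,13,14,15,16,17}
((V ∩ Y) △ (((V ∪ Y) ∪ X) ∪ (W △ Y))) ∪ V = {1,2,3,4,5,7,9,10,11,12,13,14,15,16,17}
Both equal {1,2,3,4,5,7,9,10,11,12,13,14,15,16,17}, so ((V ∩ Y) △ ((W △ Y) ∪ (X ∪ (V ∪ Y)))) ∪ V = ((V ∩ Y) △ (((V ∪ Y) ∪ X) ∪ (W △ Y))) ∪ V.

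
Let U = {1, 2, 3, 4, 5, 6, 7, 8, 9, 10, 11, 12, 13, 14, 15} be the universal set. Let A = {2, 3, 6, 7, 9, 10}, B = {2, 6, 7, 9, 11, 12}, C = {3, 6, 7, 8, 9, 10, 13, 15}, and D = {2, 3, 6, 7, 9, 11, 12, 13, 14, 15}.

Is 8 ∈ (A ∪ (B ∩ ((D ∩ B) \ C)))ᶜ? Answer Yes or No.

Yes

8 ∉ D and 8 ∉ B, so 8 ∉ D ∩ B
8 ∉ (D ∩ B) and 8 ∈ C, so 8 ∉ (D ∩ B) \ C
8 ∉ B and 8 ∉ ((D ∩ B) \ C), so 8 ∉ B ∩ ((D ∩ B) \ C)
8 ∉ A and 8 ∉ (B ∩ ((D ∩ B) \ C)), so 8 ∉ A ∪ (B ∩ ((D ∩ B) \ C))
8 ∈ (A ∪ (B ∩ ((D ∩ B) \ C)))ᶜ since 8 ∉ (A ∪ (B ∩ ((D ∩ B) \ C)))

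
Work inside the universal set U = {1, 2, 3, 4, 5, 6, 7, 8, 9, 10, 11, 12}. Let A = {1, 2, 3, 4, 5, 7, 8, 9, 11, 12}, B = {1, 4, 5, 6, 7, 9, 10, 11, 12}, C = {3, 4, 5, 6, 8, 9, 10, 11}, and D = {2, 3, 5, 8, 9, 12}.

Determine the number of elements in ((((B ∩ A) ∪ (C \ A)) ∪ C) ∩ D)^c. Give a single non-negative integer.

B ∩ A = {1, 4, 5, 7, 9, 11, 12}
C \ A = {6, 10}
(B ∩ A) ∪ (C \ A) = {1, 4, 5, 6, 7, 9, 10, 11, 12}
((B ∩ A) ∪ (C \ A)) ∪ C = {1, 3, 4, 5, 6, 7, 8, 9, 10, 11, 12}
(((B ∩ A) ∪ (C \ A)) ∪ C) ∩ D = {3, 5, 8, 9, 12}
((((B ∩ A) ∪ (C \ A)) ∪ C) ∩ D)^c = {1, 2, 4, 6, 7, 10, 11}
|((((B ∩ A) ∪ (C \ A)) ∪ C) ∩ D)^c| = 7

7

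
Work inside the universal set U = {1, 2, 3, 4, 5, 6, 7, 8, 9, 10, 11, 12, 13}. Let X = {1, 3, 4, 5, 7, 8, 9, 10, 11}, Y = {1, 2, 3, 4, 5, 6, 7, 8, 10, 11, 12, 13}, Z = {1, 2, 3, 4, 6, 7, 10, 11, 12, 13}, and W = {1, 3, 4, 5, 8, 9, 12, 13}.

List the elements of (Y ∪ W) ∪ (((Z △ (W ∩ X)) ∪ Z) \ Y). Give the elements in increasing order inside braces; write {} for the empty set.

{1, 2, 3, 4, 5, 6, 7, 8, 9, 10, 11, 12, 13}

Y ∪ W = {1, 2, 3, 4, 5, 6, 7, 8, 9, 10, 11, 12, 13}
W ∩ X = {1, 3, 4, 5, 8, 9}
Z △ (W ∩ X) = {2, 5, 6, 7, 8, 9, 10, 11, 12, 13}
(Z △ (W ∩ X)) ∪ Z = {1, 2, 3, 4, 5, 6, 7, 8, 9, 10, 11, 12, 13}
((Z △ (W ∩ X)) ∪ Z) \ Y = {9}
(Y ∪ W) ∪ (((Z △ (W ∩ X)) ∪ Z) \ Y) = {1, 2, 3, 4, 5, 6, 7, 8, 9, 10, 11, 12, 13}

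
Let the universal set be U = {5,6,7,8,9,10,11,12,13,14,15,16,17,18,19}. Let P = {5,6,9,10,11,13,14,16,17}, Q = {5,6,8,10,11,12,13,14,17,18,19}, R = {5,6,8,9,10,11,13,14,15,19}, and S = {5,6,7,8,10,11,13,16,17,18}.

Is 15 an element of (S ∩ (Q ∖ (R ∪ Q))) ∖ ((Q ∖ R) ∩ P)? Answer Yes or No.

No

15 ∈ R and 15 ∉ Q, so 15 ∈ R ∪ Q
15 ∉ Q and 15 ∈ (R ∪ Q), so 15 ∉ Q ∖ (R ∪ Q)
15 ∉ S and 15 ∉ (Q ∖ (R ∪ Q)), so 15 ∉ S ∩ (Q ∖ (R ∪ Q))
15 ∉ Q and 15 ∈ R, so 15 ∉ Q ∖ R
15 ∉ (Q ∖ R) and 15 ∉ P, so 15 ∉ (Q ∖ R) ∩ P
15 ∉ (S ∩ (Q ∖ (R ∪ Q))) and 15 ∉ ((Q ∖ R) ∩ P), so 15 ∉ (S ∩ (Q ∖ (R ∪ Q))) ∖ ((Q ∖ R) ∩ P)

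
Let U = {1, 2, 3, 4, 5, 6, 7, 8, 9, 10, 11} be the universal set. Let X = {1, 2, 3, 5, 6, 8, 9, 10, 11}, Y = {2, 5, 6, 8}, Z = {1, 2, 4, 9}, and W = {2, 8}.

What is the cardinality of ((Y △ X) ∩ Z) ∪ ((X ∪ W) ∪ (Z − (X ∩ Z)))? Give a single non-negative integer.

Y △ X = {1, 3, 9, 10, 11}
(Y △ X) ∩ Z = {1, 9}
X ∪ W = {1, 2, 3, 5, 6, 8, 9, 10, 11}
X ∩ Z = {1, 2, 9}
Z − (X ∩ Z) = {4}
(X ∪ W) ∪ (Z − (X ∩ Z)) = {1, 2, 3, 4, 5, 6, 8, 9, 10, 11}
((Y △ X) ∩ Z) ∪ ((X ∪ W) ∪ (Z − (X ∩ Z))) = {1, 2, 3, 4, 5, 6, 8, 9, 10, 11}
|((Y △ X) ∩ Z) ∪ ((X ∪ W) ∪ (Z − (X ∩ Z)))| = 10

10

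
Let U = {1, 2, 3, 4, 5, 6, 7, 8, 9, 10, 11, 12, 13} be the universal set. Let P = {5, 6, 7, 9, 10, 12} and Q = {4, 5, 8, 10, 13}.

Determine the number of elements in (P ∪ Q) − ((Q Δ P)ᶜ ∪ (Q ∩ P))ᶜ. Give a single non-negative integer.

2

P ∪ Q = {4, 5, 6, 7, 8, 9, 10, 12, 13}
Q Δ P = {4, 6, 7, 8, 9, 12, 13}
(Q Δ P)ᶜ = {1, 2, 3, 5, 10, 11}
Q ∩ P = {5, 10}
(Q Δ P)ᶜ ∪ (Q ∩ P) = {1, 2, 3, 5, 10, 11}
((Q Δ P)ᶜ ∪ (Q ∩ P))ᶜ = {4, 6, 7, 8, 9, 12, 13}
(P ∪ Q) − ((Q Δ P)ᶜ ∪ (Q ∩ P))ᶜ = {5, 10}
|(P ∪ Q) − ((Q Δ P)ᶜ ∪ (Q ∩ P))ᶜ| = 2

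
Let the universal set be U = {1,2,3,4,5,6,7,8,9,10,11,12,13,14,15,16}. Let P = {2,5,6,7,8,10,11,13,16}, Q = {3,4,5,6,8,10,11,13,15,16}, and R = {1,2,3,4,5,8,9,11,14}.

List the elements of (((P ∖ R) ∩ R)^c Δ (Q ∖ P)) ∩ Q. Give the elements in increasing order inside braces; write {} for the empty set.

{5,6,8,10,11,13,16}

P ∖ R = {6,7,10,13,16}
(P ∖ R) ∩ R = {}
((P ∖ R) ∩ R)^c = {1,2,3,4,5,6,7,8,9,10,11,12,13,14,15,16}
Q ∖ P = {3,4,15}
((P ∖ R) ∩ R)^c Δ (Q ∖ P) = {1,2,5,6,7,8,9,10,11,12,13,14,16}
(((P ∖ R) ∩ R)^c Δ (Q ∖ P)) ∩ Q = {5,6,8,10,11,13,16}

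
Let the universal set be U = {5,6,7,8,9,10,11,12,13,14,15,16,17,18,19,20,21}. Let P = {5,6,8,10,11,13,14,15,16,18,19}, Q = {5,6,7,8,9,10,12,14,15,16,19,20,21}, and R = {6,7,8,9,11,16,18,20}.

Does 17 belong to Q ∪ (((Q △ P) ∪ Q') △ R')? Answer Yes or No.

No

17 ∉ Q and 17 ∉ P, so 17 ∉ Q △ P
17 ∉ Q, so 17 ∈ Q'
17 ∉ (Q △ P) and 17 ∈ Q', so 17 ∈ (Q △ P) ∪ Q'
17 ∉ R, so 17 ∈ R'
17 ∈ ((Q △ P) ∪ Q') and 17 ∈ R', so 17 ∉ ((Q △ P) ∪ Q') △ R'
17 ∉ Q and 17 ∉ (((Q △ P) ∪ Q') △ R'), so 17 ∉ Q ∪ (((Q △ P) ∪ Q') △ R')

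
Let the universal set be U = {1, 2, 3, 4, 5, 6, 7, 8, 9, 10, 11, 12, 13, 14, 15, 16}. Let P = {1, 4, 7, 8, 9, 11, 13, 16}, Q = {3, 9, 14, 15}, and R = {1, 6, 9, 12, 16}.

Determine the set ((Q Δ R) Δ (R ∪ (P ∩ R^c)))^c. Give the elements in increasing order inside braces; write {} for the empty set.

{1, 2, 5, 6, 10, 12, 16}

Q Δ R = {1, 3, 6, 12, 14, 15, 16}
R^c = {2, 3, 4, 5, 7, 8, 10, 11, 13, 14, 15}
P ∩ R^c = {4, 7, 8, 11, 13}
R ∪ (P ∩ R^c) = {1, 4, 6, 7, 8, 9, 11, 12, 13, 16}
(Q Δ R) Δ (R ∪ (P ∩ R^c)) = {3, 4, 7, 8, 9, 11, 13, 14, 15}
((Q Δ R) Δ (R ∪ (P ∩ R^c)))^c = {1, 2, 5, 6, 10, 12, 16}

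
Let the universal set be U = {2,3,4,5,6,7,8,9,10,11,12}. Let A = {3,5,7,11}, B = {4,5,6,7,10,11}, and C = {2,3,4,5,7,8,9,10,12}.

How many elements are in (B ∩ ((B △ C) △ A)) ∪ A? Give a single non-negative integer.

5

B △ C = {2,3,6,8,9,11,12}
(B △ C) △ A = {2,5,6,7,8,9,12}
B ∩ ((B △ C) △ A) = {5,6,7}
(B ∩ ((B △ C) △ A)) ∪ A = {3,5,6,7,11}
|(B ∩ ((B △ C) △ A)) ∪ A| = 5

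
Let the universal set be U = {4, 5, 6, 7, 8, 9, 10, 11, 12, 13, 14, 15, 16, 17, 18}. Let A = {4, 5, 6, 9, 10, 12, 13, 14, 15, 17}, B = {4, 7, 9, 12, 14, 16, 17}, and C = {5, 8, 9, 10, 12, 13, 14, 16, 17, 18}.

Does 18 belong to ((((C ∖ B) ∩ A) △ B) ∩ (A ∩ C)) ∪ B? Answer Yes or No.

18 ∈ C and 18 ∉ B, so 18 ∈ C ∖ B
18 ∈ (C ∖ B) and 18 ∉ A, so 18 ∉ (C ∖ B) ∩ A
18 ∉ ((C ∖ B) ∩ A) and 18 ∉ B, so 18 ∉ ((C ∖ B) ∩ A) △ B
18 ∉ A and 18 ∈ C, so 18 ∉ A ∩ C
18 ∉ (((C ∖ B) ∩ A) △ B) and 18 ∉ (A ∩ C), so 18 ∉ (((C ∖ B) ∩ A) △ B) ∩ (A ∩ C)
18 ∉ ((((C ∖ B) ∩ A) △ B) ∩ (A ∩ C)) and 18 ∉ B, so 18 ∉ ((((C ∖ B) ∩ A) △ B) ∩ (A ∩ C)) ∪ B

No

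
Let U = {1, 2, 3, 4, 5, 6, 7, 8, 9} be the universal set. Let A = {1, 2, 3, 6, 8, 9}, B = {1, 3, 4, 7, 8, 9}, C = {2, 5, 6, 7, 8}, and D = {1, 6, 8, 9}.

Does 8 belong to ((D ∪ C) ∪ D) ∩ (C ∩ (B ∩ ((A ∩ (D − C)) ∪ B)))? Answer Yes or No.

8 ∈ D and 8 ∈ C, so 8 ∈ D ∪ C
8 ∈ (D ∪ C) and 8 ∈ D, so 8 ∈ (D ∪ C) ∪ D
8 ∈ D and 8 ∈ C, so 8 ∉ D − C
8 ∈ A and 8 ∉ (D − C), so 8 ∉ A ∩ (D − C)
8 ∉ (A ∩ (D − C)) and 8 ∈ B, so 8 ∈ (A ∩ (D − C)) ∪ B
8 ∈ B and 8 ∈ ((A ∩ (D − C)) ∪ B), so 8 ∈ B ∩ ((A ∩ (D − C)) ∪ B)
8 ∈ C and 8 ∈ (B ∩ ((A ∩ (D − C)) ∪ B)), so 8 ∈ C ∩ (B ∩ ((A ∩ (D − C)) ∪ B))
8 ∈ ((D ∪ C) ∪ D) and 8 ∈ (C ∩ (B ∩ ((A ∩ (D − C)) ∪ B))), so 8 ∈ ((D ∪ C) ∪ D) ∩ (C ∩ (B ∩ ((A ∩ (D − C)) ∪ B)))

Yes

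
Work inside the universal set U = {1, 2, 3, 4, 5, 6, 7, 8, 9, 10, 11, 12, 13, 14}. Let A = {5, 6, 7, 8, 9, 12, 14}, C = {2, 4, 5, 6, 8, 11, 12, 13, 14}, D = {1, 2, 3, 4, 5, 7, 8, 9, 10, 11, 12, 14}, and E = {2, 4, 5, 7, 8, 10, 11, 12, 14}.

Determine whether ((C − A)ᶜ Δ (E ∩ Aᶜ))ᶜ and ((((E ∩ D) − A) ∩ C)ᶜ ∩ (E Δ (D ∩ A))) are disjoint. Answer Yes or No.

No

C − A = {2, 4, 11, 13}
(C − A)ᶜ = {1, 3, 5, 6, 7, 8, 9, 10, 12, 14}
Aᶜ = {1, 2, 3, 4, 10, 11, 13}
E ∩ Aᶜ = {2, 4, 10, 11}
(C − A)ᶜ Δ (E ∩ Aᶜ) = {1, 2, 3, 4, 5, 6, 7, 8, 9, 11, 12, 14}
((C − A)ᶜ Δ (E ∩ Aᶜ))ᶜ = {10, 13}
E ∩ D = {2, 4, 5, 7, 8, 10, 11, 12, 14}
(E ∩ D) − A = {2, 4, 10, 11}
((E ∩ D) − A) ∩ C = {2, 4, 11}
(((E ∩ D) − A) ∩ C)ᶜ = {1, 3, 5, 6, 7, 8, 9, 10, 12, 13, 14}
D ∩ A = {5, 7, 8, 9, 12, 14}
E Δ (D ∩ A) = {2, 4, 9, 10, 11}
(((E ∩ D) − A) ∩ C)ᶜ ∩ (E Δ (D ∩ A)) = {9, 10}
10 lies in both, so they are not disjoint.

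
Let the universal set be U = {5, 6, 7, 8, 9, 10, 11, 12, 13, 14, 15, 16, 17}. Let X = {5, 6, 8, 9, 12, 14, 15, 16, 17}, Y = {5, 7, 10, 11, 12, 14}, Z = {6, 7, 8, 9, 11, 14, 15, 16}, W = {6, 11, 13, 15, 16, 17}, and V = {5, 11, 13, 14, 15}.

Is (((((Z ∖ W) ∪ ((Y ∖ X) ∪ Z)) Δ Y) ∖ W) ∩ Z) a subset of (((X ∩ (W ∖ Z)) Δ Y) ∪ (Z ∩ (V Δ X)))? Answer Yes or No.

Yes

Z ∖ W = {7, 8, 9, 14}
Y ∖ X = {7, 10, 11}
(Y ∖ X) ∪ Z = {6, 7, 8, 9, 10, 11, 14, 15, 16}
(Z ∖ W) ∪ ((Y ∖ X) ∪ Z) = {6, 7, 8, 9, 10, 11, 14, 15, 16}
((Z ∖ W) ∪ ((Y ∖ X) ∪ Z)) Δ Y = {5, 6, 8, 9, 12, 15, 16}
(((Z ∖ W) ∪ ((Y ∖ X) ∪ Z)) Δ Y) ∖ W = {5, 8, 9, 12}
((((Z ∖ W) ∪ ((Y ∖ X) ∪ Z)) Δ Y) ∖ W) ∩ Z = {8, 9}
W ∖ Z = {13, 17}
X ∩ (W ∖ Z) = {17}
(X ∩ (W ∖ Z)) Δ Y = {5, 7, 10, 11, 12, 14, 17}
V Δ X = {6, 8, 9, 11, 12, 13, 16, 17}
Z ∩ (V Δ X) = {6, 8, 9, 11, 16}
((X ∩ (W ∖ Z)) Δ Y) ∪ (Z ∩ (V Δ X)) = {5, 6, 7, 8, 9, 10, 11, 12, 14, 16, 17}
Every element of {8, 9} is in {5, 6, 7, 8, 9, 10, 11, 12, 14, 16, 17}, so ((((Z ∖ W) ∪ ((Y ∖ X) ∪ Z)) Δ Y) ∖ W) ∩ Z ⊆ ((X ∩ (W ∖ Z)) Δ Y) ∪ (Z ∩ (V Δ X)).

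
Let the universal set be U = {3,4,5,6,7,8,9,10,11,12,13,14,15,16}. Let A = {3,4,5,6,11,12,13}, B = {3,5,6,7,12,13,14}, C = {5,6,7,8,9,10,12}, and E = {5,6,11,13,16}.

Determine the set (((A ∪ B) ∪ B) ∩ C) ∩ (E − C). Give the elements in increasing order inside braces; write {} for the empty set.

{}

A ∪ B = {3,4,5,6,7,11,12,13,14}
(A ∪ B) ∪ B = {3,4,5,6,7,11,12,13,14}
((A ∪ B) ∪ B) ∩ C = {5,6,7,12}
E − C = {11,13,16}
(((A ∪ B) ∪ B) ∩ C) ∩ (E − C) = {}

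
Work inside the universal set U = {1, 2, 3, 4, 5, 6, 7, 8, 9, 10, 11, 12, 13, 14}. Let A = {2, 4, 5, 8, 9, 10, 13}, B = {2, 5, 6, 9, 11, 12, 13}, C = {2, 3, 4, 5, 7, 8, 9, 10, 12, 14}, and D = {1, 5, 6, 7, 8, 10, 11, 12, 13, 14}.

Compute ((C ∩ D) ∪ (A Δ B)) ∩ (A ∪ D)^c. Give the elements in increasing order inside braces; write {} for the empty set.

{}

C ∩ D = {5, 7, 8, 10, 12, 14}
A Δ B = {4, 6, 8, 10, 11, 12}
(C ∩ D) ∪ (A Δ B) = {4, 5, 6, 7, 8, 10, 11, 12, 14}
A ∪ D = {1, 2, 4, 5, 6, 7, 8, 9, 10, 11, 12, 13, 14}
(A ∪ D)^c = {3}
((C ∩ D) ∪ (A Δ B)) ∩ (A ∪ D)^c = {}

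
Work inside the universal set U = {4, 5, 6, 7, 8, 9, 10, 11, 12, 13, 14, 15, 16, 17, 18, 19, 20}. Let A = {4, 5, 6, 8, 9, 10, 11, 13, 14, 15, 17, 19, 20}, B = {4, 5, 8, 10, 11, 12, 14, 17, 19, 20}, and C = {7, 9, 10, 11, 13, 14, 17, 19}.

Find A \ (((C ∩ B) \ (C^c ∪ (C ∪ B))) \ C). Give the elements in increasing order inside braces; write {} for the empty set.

C ∩ B = {10, 11, 14, 17, 19}
C^c = {4, 5, 6, 8, 12, 15, 16, 18, 20}
C ∪ B = {4, 5, 7, 8, 9, 10, 11, 12, 13, 14, 17, 19, 20}
C^c ∪ (C ∪ B) = {4, 5, 6, 7, 8, 9, 10, 11, 12, 13, 14, 15, 16, 17, 18, 19, 20}
(C ∩ B) \ (C^c ∪ (C ∪ B)) = {}
((C ∩ B) \ (C^c ∪ (C ∪ B))) \ C = {}
A \ (((C ∩ B) \ (C^c ∪ (C ∪ B))) \ C) = {4, 5, 6, 8, 9, 10, 11, 13, 14, 15, 17, 19, 20}

{4, 5, 6, 8, 9, 10, 11, 13, 14, 15, 17, 19, 20}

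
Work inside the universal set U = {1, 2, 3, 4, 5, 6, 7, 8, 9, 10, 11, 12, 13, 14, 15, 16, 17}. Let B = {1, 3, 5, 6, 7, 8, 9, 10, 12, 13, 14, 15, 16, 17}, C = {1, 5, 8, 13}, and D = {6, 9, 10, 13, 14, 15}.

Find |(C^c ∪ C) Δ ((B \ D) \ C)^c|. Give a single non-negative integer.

5

C^c = {2, 3, 4, 6, 7, 9, 10, 11, 12, 14, 15, 16, 17}
C^c ∪ C = {1, 2, 3, 4, 5, 6, 7, 8, 9, 10, 11, 12, 13, 14, 15, 16, 17}
B \ D = {1, 3, 5, 7, 8, 12, 16, 17}
(B \ D) \ C = {3, 7, 12, 16, 17}
((B \ D) \ C)^c = {1, 2, 4, 5, 6, 8, 9, 10, 11, 13, 14, 15}
(C^c ∪ C) Δ ((B \ D) \ C)^c = {3, 7, 12, 16, 17}
|(C^c ∪ C) Δ ((B \ D) \ C)^c| = 5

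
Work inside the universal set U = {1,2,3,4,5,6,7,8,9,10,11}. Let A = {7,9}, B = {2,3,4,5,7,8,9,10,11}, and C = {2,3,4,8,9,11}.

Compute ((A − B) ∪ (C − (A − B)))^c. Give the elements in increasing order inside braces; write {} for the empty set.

A − B = {}
C − (A − B) = {2,3,4,8,9,11}
(A − B) ∪ (C − (A − B)) = {2,3,4,8,9,11}
((A − B) ∪ (C − (A − B)))^c = {1,5,6,7,10}

{1,5,6,7,10}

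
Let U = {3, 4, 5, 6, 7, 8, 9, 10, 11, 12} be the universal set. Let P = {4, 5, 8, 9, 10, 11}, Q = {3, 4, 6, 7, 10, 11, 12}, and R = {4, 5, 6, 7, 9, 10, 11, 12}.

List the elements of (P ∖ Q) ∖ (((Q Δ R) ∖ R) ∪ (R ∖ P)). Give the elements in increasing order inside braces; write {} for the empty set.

{5, 8, 9}

P ∖ Q = {5, 8, 9}
Q Δ R = {3, 5, 9}
(Q Δ R) ∖ R = {3}
R ∖ P = {6, 7, 12}
((Q Δ R) ∖ R) ∪ (R ∖ P) = {3, 6, 7, 12}
(P ∖ Q) ∖ (((Q Δ R) ∖ R) ∪ (R ∖ P)) = {5, 8, 9}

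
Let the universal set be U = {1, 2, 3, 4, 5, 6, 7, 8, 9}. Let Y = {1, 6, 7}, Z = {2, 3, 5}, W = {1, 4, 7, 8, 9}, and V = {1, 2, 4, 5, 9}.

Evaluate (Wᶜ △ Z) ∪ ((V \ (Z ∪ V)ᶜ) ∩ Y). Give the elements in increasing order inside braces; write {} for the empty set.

Wᶜ = {2, 3, 5, 6}
Wᶜ △ Z = {6}
Z ∪ V = {1, 2, 3, 4, 5, 9}
(Z ∪ V)ᶜ = {6, 7, 8}
V \ (Z ∪ V)ᶜ = {1, 2, 4, 5, 9}
(V \ (Z ∪ V)ᶜ) ∩ Y = {1}
(Wᶜ △ Z) ∪ ((V \ (Z ∪ V)ᶜ) ∩ Y) = {1, 6}

{1, 6}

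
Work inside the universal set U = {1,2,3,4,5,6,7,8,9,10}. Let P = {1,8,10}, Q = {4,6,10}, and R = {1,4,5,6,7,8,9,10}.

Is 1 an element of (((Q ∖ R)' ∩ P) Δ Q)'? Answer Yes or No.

1 ∉ Q and 1 ∈ R, so 1 ∉ Q ∖ R
1 ∈ (Q ∖ R)' since 1 ∉ (Q ∖ R)
1 ∈ (Q ∖ R)' and 1 ∈ P, so 1 ∈ (Q ∖ R)' ∩ P
1 ∈ ((Q ∖ R)' ∩ P) and 1 ∉ Q, so 1 ∈ ((Q ∖ R)' ∩ P) Δ Q
1 ∉ (((Q ∖ R)' ∩ P) Δ Q)' since 1 ∈ (((Q ∖ R)' ∩ P) Δ Q)

No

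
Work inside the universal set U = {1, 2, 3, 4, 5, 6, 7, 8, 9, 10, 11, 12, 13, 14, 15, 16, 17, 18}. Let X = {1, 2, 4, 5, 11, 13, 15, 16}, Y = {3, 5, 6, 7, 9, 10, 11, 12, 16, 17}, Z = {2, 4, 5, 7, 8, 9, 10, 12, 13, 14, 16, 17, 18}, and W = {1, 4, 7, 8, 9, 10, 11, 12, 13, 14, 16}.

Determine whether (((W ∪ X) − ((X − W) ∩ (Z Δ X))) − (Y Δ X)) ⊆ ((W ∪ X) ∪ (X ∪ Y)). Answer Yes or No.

W ∪ X = {1, 2, 4, 5, 7, 8, 9, 10, 11, 12, 13, 14, 15, 16}
X − W = {2, 5, 15}
Z Δ X = {1, 7, 8, 9, 10, 11, 12, 14, 15, 17, 18}
(X − W) ∩ (Z Δ X) = {15}
(W ∪ X) − ((X − W) ∩ (Z Δ X)) = {1, 2, 4, 5, 7, 8, 9, 10, 11, 12, 13, 14, 16}
Y Δ X = {1, 2, 3, 4, 6, 7, 9, 10, 12, 13, 15, 17}
((W ∪ X) − ((X − W) ∩ (Z Δ X))) − (Y Δ X) = {5, 8, 11, 14, 16}
X ∪ Y = {1, 2, 3, 4, 5, 6, 7, 9, 10, 11, 12, 13, 15, 16, 17}
(W ∪ X) ∪ (X ∪ Y) = {1, 2, 3, 4, 5, 6, 7, 8, 9, 10, 11, 12, 13, 14, 15, 16, 17}
Every element of {5, 8, 11, 14, 16} is in {1, 2, 3, 4, 5, 6, 7, 8, 9, 10, 11, 12, 13, 14, 15, 16, 17}, so ((W ∪ X) − ((X − W) ∩ (Z Δ X))) − (Y Δ X) ⊆ (W ∪ X) ∪ (X ∪ Y).

Yes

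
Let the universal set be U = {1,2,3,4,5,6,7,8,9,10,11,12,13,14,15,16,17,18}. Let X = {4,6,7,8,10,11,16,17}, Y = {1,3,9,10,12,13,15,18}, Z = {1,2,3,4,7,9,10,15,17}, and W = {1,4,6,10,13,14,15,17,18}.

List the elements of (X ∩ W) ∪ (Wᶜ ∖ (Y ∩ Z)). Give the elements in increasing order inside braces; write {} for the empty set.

{2,4,5,6,7,8,10,11,12,16,17}

X ∩ W = {4,6,10,17}
Wᶜ = {2,3,5,7,8,9,11,12,16}
Y ∩ Z = {1,3,9,10,15}
Wᶜ ∖ (Y ∩ Z) = {2,5,7,8,11,12,16}
(X ∩ W) ∪ (Wᶜ ∖ (Y ∩ Z)) = {2,4,5,6,7,8,10,11,12,16,17}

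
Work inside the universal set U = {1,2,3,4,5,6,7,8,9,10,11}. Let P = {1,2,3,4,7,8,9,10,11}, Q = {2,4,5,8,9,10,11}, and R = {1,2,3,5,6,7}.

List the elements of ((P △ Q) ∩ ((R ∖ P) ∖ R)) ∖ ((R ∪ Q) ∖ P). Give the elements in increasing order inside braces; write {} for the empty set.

P △ Q = {1,3,5,7}
R ∖ P = {5,6}
(R ∖ P) ∖ R = {}
(P △ Q) ∩ ((R ∖ P) ∖ R) = {}
R ∪ Q = {1,2,3,4,5,6,7,8,9,10,11}
(R ∪ Q) ∖ P = {5,6}
((P △ Q) ∩ ((R ∖ P) ∖ R)) ∖ ((R ∪ Q) ∖ P) = {}

{}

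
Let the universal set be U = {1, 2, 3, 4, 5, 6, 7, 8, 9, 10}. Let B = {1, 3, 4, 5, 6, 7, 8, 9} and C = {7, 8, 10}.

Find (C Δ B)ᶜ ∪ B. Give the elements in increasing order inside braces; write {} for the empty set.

C Δ B = {1, 3, 4, 5, 6, 9, 10}
(C Δ B)ᶜ = {2, 7, 8}
(C Δ B)ᶜ ∪ B = {1, 2, 3, 4, 5, 6, 7, 8, 9}

{1, 2, 3, 4, 5, 6, 7, 8, 9}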